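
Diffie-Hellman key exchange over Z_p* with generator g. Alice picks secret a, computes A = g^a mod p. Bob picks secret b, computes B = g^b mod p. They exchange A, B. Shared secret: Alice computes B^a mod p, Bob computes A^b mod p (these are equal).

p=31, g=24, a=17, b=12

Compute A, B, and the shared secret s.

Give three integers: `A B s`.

A = 24^17 mod 31  (bits of 17 = 10001)
  bit 0 = 1: r = r^2 * 24 mod 31 = 1^2 * 24 = 1*24 = 24
  bit 1 = 0: r = r^2 mod 31 = 24^2 = 18
  bit 2 = 0: r = r^2 mod 31 = 18^2 = 14
  bit 3 = 0: r = r^2 mod 31 = 14^2 = 10
  bit 4 = 1: r = r^2 * 24 mod 31 = 10^2 * 24 = 7*24 = 13
  -> A = 13
B = 24^12 mod 31  (bits of 12 = 1100)
  bit 0 = 1: r = r^2 * 24 mod 31 = 1^2 * 24 = 1*24 = 24
  bit 1 = 1: r = r^2 * 24 mod 31 = 24^2 * 24 = 18*24 = 29
  bit 2 = 0: r = r^2 mod 31 = 29^2 = 4
  bit 3 = 0: r = r^2 mod 31 = 4^2 = 16
  -> B = 16
s = B^a = 16^17 mod 31  (bits of 17 = 10001)
  bit 0 = 1: r = r^2 * 16 mod 31 = 1^2 * 16 = 1*16 = 16
  bit 1 = 0: r = r^2 mod 31 = 16^2 = 8
  bit 2 = 0: r = r^2 mod 31 = 8^2 = 2
  bit 3 = 0: r = r^2 mod 31 = 2^2 = 4
  bit 4 = 1: r = r^2 * 16 mod 31 = 4^2 * 16 = 16*16 = 8
  -> s = B^a = 8

Answer: 13 16 8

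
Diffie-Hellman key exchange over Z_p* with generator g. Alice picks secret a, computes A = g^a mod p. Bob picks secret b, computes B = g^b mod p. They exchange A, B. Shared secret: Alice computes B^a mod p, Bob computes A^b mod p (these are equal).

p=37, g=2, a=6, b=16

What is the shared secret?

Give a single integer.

Answer: 10

Derivation:
A = 2^6 mod 37  (bits of 6 = 110)
  bit 0 = 1: r = r^2 * 2 mod 37 = 1^2 * 2 = 1*2 = 2
  bit 1 = 1: r = r^2 * 2 mod 37 = 2^2 * 2 = 4*2 = 8
  bit 2 = 0: r = r^2 mod 37 = 8^2 = 27
  -> A = 27
B = 2^16 mod 37  (bits of 16 = 10000)
  bit 0 = 1: r = r^2 * 2 mod 37 = 1^2 * 2 = 1*2 = 2
  bit 1 = 0: r = r^2 mod 37 = 2^2 = 4
  bit 2 = 0: r = r^2 mod 37 = 4^2 = 16
  bit 3 = 0: r = r^2 mod 37 = 16^2 = 34
  bit 4 = 0: r = r^2 mod 37 = 34^2 = 9
  -> B = 9
s = B^a = 9^6 mod 37  (bits of 6 = 110)
  bit 0 = 1: r = r^2 * 9 mod 37 = 1^2 * 9 = 1*9 = 9
  bit 1 = 1: r = r^2 * 9 mod 37 = 9^2 * 9 = 7*9 = 26
  bit 2 = 0: r = r^2 mod 37 = 26^2 = 10
  -> s = B^a = 10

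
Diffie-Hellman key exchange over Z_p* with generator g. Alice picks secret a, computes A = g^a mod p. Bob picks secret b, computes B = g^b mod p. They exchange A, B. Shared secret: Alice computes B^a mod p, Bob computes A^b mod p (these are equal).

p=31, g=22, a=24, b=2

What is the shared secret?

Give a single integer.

Answer: 16

Derivation:
A = 22^24 mod 31  (bits of 24 = 11000)
  bit 0 = 1: r = r^2 * 22 mod 31 = 1^2 * 22 = 1*22 = 22
  bit 1 = 1: r = r^2 * 22 mod 31 = 22^2 * 22 = 19*22 = 15
  bit 2 = 0: r = r^2 mod 31 = 15^2 = 8
  bit 3 = 0: r = r^2 mod 31 = 8^2 = 2
  bit 4 = 0: r = r^2 mod 31 = 2^2 = 4
  -> A = 4
B = 22^2 mod 31  (bits of 2 = 10)
  bit 0 = 1: r = r^2 * 22 mod 31 = 1^2 * 22 = 1*22 = 22
  bit 1 = 0: r = r^2 mod 31 = 22^2 = 19
  -> B = 19
s = B^a = 19^24 mod 31  (bits of 24 = 11000)
  bit 0 = 1: r = r^2 * 19 mod 31 = 1^2 * 19 = 1*19 = 19
  bit 1 = 1: r = r^2 * 19 mod 31 = 19^2 * 19 = 20*19 = 8
  bit 2 = 0: r = r^2 mod 31 = 8^2 = 2
  bit 3 = 0: r = r^2 mod 31 = 2^2 = 4
  bit 4 = 0: r = r^2 mod 31 = 4^2 = 16
  -> s = B^a = 16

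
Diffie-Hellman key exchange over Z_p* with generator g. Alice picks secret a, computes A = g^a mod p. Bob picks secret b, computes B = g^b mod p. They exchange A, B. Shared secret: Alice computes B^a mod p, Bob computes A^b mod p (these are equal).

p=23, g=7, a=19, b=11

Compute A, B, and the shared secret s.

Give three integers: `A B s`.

A = 7^19 mod 23  (bits of 19 = 10011)
  bit 0 = 1: r = r^2 * 7 mod 23 = 1^2 * 7 = 1*7 = 7
  bit 1 = 0: r = r^2 mod 23 = 7^2 = 3
  bit 2 = 0: r = r^2 mod 23 = 3^2 = 9
  bit 3 = 1: r = r^2 * 7 mod 23 = 9^2 * 7 = 12*7 = 15
  bit 4 = 1: r = r^2 * 7 mod 23 = 15^2 * 7 = 18*7 = 11
  -> A = 11
B = 7^11 mod 23  (bits of 11 = 1011)
  bit 0 = 1: r = r^2 * 7 mod 23 = 1^2 * 7 = 1*7 = 7
  bit 1 = 0: r = r^2 mod 23 = 7^2 = 3
  bit 2 = 1: r = r^2 * 7 mod 23 = 3^2 * 7 = 9*7 = 17
  bit 3 = 1: r = r^2 * 7 mod 23 = 17^2 * 7 = 13*7 = 22
  -> B = 22
s = B^a = 22^19 mod 23  (bits of 19 = 10011)
  bit 0 = 1: r = r^2 * 22 mod 23 = 1^2 * 22 = 1*22 = 22
  bit 1 = 0: r = r^2 mod 23 = 22^2 = 1
  bit 2 = 0: r = r^2 mod 23 = 1^2 = 1
  bit 3 = 1: r = r^2 * 22 mod 23 = 1^2 * 22 = 1*22 = 22
  bit 4 = 1: r = r^2 * 22 mod 23 = 22^2 * 22 = 1*22 = 22
  -> s = B^a = 22

Answer: 11 22 22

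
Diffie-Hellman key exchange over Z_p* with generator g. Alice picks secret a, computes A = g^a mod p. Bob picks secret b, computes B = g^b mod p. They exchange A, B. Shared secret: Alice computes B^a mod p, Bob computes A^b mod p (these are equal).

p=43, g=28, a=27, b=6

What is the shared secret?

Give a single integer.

Answer: 4

Derivation:
A = 28^27 mod 43  (bits of 27 = 11011)
  bit 0 = 1: r = r^2 * 28 mod 43 = 1^2 * 28 = 1*28 = 28
  bit 1 = 1: r = r^2 * 28 mod 43 = 28^2 * 28 = 10*28 = 22
  bit 2 = 0: r = r^2 mod 43 = 22^2 = 11
  bit 3 = 1: r = r^2 * 28 mod 43 = 11^2 * 28 = 35*28 = 34
  bit 4 = 1: r = r^2 * 28 mod 43 = 34^2 * 28 = 38*28 = 32
  -> A = 32
B = 28^6 mod 43  (bits of 6 = 110)
  bit 0 = 1: r = r^2 * 28 mod 43 = 1^2 * 28 = 1*28 = 28
  bit 1 = 1: r = r^2 * 28 mod 43 = 28^2 * 28 = 10*28 = 22
  bit 2 = 0: r = r^2 mod 43 = 22^2 = 11
  -> B = 11
s = B^a = 11^27 mod 43  (bits of 27 = 11011)
  bit 0 = 1: r = r^2 * 11 mod 43 = 1^2 * 11 = 1*11 = 11
  bit 1 = 1: r = r^2 * 11 mod 43 = 11^2 * 11 = 35*11 = 41
  bit 2 = 0: r = r^2 mod 43 = 41^2 = 4
  bit 3 = 1: r = r^2 * 11 mod 43 = 4^2 * 11 = 16*11 = 4
  bit 4 = 1: r = r^2 * 11 mod 43 = 4^2 * 11 = 16*11 = 4
  -> s = B^a = 4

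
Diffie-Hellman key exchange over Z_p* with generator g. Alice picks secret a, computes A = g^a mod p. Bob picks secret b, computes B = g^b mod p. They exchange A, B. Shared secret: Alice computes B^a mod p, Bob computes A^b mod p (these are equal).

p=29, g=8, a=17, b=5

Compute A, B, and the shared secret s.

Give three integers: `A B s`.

A = 8^17 mod 29  (bits of 17 = 10001)
  bit 0 = 1: r = r^2 * 8 mod 29 = 1^2 * 8 = 1*8 = 8
  bit 1 = 0: r = r^2 mod 29 = 8^2 = 6
  bit 2 = 0: r = r^2 mod 29 = 6^2 = 7
  bit 3 = 0: r = r^2 mod 29 = 7^2 = 20
  bit 4 = 1: r = r^2 * 8 mod 29 = 20^2 * 8 = 23*8 = 10
  -> A = 10
B = 8^5 mod 29  (bits of 5 = 101)
  bit 0 = 1: r = r^2 * 8 mod 29 = 1^2 * 8 = 1*8 = 8
  bit 1 = 0: r = r^2 mod 29 = 8^2 = 6
  bit 2 = 1: r = r^2 * 8 mod 29 = 6^2 * 8 = 7*8 = 27
  -> B = 27
s = B^a = 27^17 mod 29  (bits of 17 = 10001)
  bit 0 = 1: r = r^2 * 27 mod 29 = 1^2 * 27 = 1*27 = 27
  bit 1 = 0: r = r^2 mod 29 = 27^2 = 4
  bit 2 = 0: r = r^2 mod 29 = 4^2 = 16
  bit 3 = 0: r = r^2 mod 29 = 16^2 = 24
  bit 4 = 1: r = r^2 * 27 mod 29 = 24^2 * 27 = 25*27 = 8
  -> s = B^a = 8

Answer: 10 27 8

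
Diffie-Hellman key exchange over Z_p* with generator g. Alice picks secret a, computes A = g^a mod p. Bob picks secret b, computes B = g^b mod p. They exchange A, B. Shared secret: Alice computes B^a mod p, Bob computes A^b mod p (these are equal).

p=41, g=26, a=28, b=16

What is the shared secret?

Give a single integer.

Answer: 18

Derivation:
A = 26^28 mod 41  (bits of 28 = 11100)
  bit 0 = 1: r = r^2 * 26 mod 41 = 1^2 * 26 = 1*26 = 26
  bit 1 = 1: r = r^2 * 26 mod 41 = 26^2 * 26 = 20*26 = 28
  bit 2 = 1: r = r^2 * 26 mod 41 = 28^2 * 26 = 5*26 = 7
  bit 3 = 0: r = r^2 mod 41 = 7^2 = 8
  bit 4 = 0: r = r^2 mod 41 = 8^2 = 23
  -> A = 23
B = 26^16 mod 41  (bits of 16 = 10000)
  bit 0 = 1: r = r^2 * 26 mod 41 = 1^2 * 26 = 1*26 = 26
  bit 1 = 0: r = r^2 mod 41 = 26^2 = 20
  bit 2 = 0: r = r^2 mod 41 = 20^2 = 31
  bit 3 = 0: r = r^2 mod 41 = 31^2 = 18
  bit 4 = 0: r = r^2 mod 41 = 18^2 = 37
  -> B = 37
s = B^a = 37^28 mod 41  (bits of 28 = 11100)
  bit 0 = 1: r = r^2 * 37 mod 41 = 1^2 * 37 = 1*37 = 37
  bit 1 = 1: r = r^2 * 37 mod 41 = 37^2 * 37 = 16*37 = 18
  bit 2 = 1: r = r^2 * 37 mod 41 = 18^2 * 37 = 37*37 = 16
  bit 3 = 0: r = r^2 mod 41 = 16^2 = 10
  bit 4 = 0: r = r^2 mod 41 = 10^2 = 18
  -> s = B^a = 18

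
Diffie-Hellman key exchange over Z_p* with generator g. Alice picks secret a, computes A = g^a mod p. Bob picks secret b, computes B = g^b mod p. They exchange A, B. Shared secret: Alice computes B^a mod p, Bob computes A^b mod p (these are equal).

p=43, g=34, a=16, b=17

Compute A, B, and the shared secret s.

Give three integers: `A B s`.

Answer: 13 12 24

Derivation:
A = 34^16 mod 43  (bits of 16 = 10000)
  bit 0 = 1: r = r^2 * 34 mod 43 = 1^2 * 34 = 1*34 = 34
  bit 1 = 0: r = r^2 mod 43 = 34^2 = 38
  bit 2 = 0: r = r^2 mod 43 = 38^2 = 25
  bit 3 = 0: r = r^2 mod 43 = 25^2 = 23
  bit 4 = 0: r = r^2 mod 43 = 23^2 = 13
  -> A = 13
B = 34^17 mod 43  (bits of 17 = 10001)
  bit 0 = 1: r = r^2 * 34 mod 43 = 1^2 * 34 = 1*34 = 34
  bit 1 = 0: r = r^2 mod 43 = 34^2 = 38
  bit 2 = 0: r = r^2 mod 43 = 38^2 = 25
  bit 3 = 0: r = r^2 mod 43 = 25^2 = 23
  bit 4 = 1: r = r^2 * 34 mod 43 = 23^2 * 34 = 13*34 = 12
  -> B = 12
s = B^a = 12^16 mod 43  (bits of 16 = 10000)
  bit 0 = 1: r = r^2 * 12 mod 43 = 1^2 * 12 = 1*12 = 12
  bit 1 = 0: r = r^2 mod 43 = 12^2 = 15
  bit 2 = 0: r = r^2 mod 43 = 15^2 = 10
  bit 3 = 0: r = r^2 mod 43 = 10^2 = 14
  bit 4 = 0: r = r^2 mod 43 = 14^2 = 24
  -> s = B^a = 24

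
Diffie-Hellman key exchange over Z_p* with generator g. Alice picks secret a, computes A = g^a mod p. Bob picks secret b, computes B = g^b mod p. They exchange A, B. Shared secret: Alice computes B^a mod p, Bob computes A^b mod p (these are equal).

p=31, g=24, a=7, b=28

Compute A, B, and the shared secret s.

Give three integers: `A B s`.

Answer: 3 19 7

Derivation:
A = 24^7 mod 31  (bits of 7 = 111)
  bit 0 = 1: r = r^2 * 24 mod 31 = 1^2 * 24 = 1*24 = 24
  bit 1 = 1: r = r^2 * 24 mod 31 = 24^2 * 24 = 18*24 = 29
  bit 2 = 1: r = r^2 * 24 mod 31 = 29^2 * 24 = 4*24 = 3
  -> A = 3
B = 24^28 mod 31  (bits of 28 = 11100)
  bit 0 = 1: r = r^2 * 24 mod 31 = 1^2 * 24 = 1*24 = 24
  bit 1 = 1: r = r^2 * 24 mod 31 = 24^2 * 24 = 18*24 = 29
  bit 2 = 1: r = r^2 * 24 mod 31 = 29^2 * 24 = 4*24 = 3
  bit 3 = 0: r = r^2 mod 31 = 3^2 = 9
  bit 4 = 0: r = r^2 mod 31 = 9^2 = 19
  -> B = 19
s = B^a = 19^7 mod 31  (bits of 7 = 111)
  bit 0 = 1: r = r^2 * 19 mod 31 = 1^2 * 19 = 1*19 = 19
  bit 1 = 1: r = r^2 * 19 mod 31 = 19^2 * 19 = 20*19 = 8
  bit 2 = 1: r = r^2 * 19 mod 31 = 8^2 * 19 = 2*19 = 7
  -> s = B^a = 7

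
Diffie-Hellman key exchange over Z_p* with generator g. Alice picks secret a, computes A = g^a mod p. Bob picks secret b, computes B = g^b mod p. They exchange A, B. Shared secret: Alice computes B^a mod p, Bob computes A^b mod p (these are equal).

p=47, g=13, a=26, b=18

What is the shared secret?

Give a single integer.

Answer: 37

Derivation:
A = 13^26 mod 47  (bits of 26 = 11010)
  bit 0 = 1: r = r^2 * 13 mod 47 = 1^2 * 13 = 1*13 = 13
  bit 1 = 1: r = r^2 * 13 mod 47 = 13^2 * 13 = 28*13 = 35
  bit 2 = 0: r = r^2 mod 47 = 35^2 = 3
  bit 3 = 1: r = r^2 * 13 mod 47 = 3^2 * 13 = 9*13 = 23
  bit 4 = 0: r = r^2 mod 47 = 23^2 = 12
  -> A = 12
B = 13^18 mod 47  (bits of 18 = 10010)
  bit 0 = 1: r = r^2 * 13 mod 47 = 1^2 * 13 = 1*13 = 13
  bit 1 = 0: r = r^2 mod 47 = 13^2 = 28
  bit 2 = 0: r = r^2 mod 47 = 28^2 = 32
  bit 3 = 1: r = r^2 * 13 mod 47 = 32^2 * 13 = 37*13 = 11
  bit 4 = 0: r = r^2 mod 47 = 11^2 = 27
  -> B = 27
s = B^a = 27^26 mod 47  (bits of 26 = 11010)
  bit 0 = 1: r = r^2 * 27 mod 47 = 1^2 * 27 = 1*27 = 27
  bit 1 = 1: r = r^2 * 27 mod 47 = 27^2 * 27 = 24*27 = 37
  bit 2 = 0: r = r^2 mod 47 = 37^2 = 6
  bit 3 = 1: r = r^2 * 27 mod 47 = 6^2 * 27 = 36*27 = 32
  bit 4 = 0: r = r^2 mod 47 = 32^2 = 37
  -> s = B^a = 37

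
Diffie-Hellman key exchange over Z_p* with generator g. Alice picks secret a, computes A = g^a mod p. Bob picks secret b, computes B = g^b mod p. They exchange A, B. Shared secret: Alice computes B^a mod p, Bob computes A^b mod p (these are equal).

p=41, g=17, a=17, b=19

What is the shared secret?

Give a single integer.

Answer: 34

Derivation:
A = 17^17 mod 41  (bits of 17 = 10001)
  bit 0 = 1: r = r^2 * 17 mod 41 = 1^2 * 17 = 1*17 = 17
  bit 1 = 0: r = r^2 mod 41 = 17^2 = 2
  bit 2 = 0: r = r^2 mod 41 = 2^2 = 4
  bit 3 = 0: r = r^2 mod 41 = 4^2 = 16
  bit 4 = 1: r = r^2 * 17 mod 41 = 16^2 * 17 = 10*17 = 6
  -> A = 6
B = 17^19 mod 41  (bits of 19 = 10011)
  bit 0 = 1: r = r^2 * 17 mod 41 = 1^2 * 17 = 1*17 = 17
  bit 1 = 0: r = r^2 mod 41 = 17^2 = 2
  bit 2 = 0: r = r^2 mod 41 = 2^2 = 4
  bit 3 = 1: r = r^2 * 17 mod 41 = 4^2 * 17 = 16*17 = 26
  bit 4 = 1: r = r^2 * 17 mod 41 = 26^2 * 17 = 20*17 = 12
  -> B = 12
s = B^a = 12^17 mod 41  (bits of 17 = 10001)
  bit 0 = 1: r = r^2 * 12 mod 41 = 1^2 * 12 = 1*12 = 12
  bit 1 = 0: r = r^2 mod 41 = 12^2 = 21
  bit 2 = 0: r = r^2 mod 41 = 21^2 = 31
  bit 3 = 0: r = r^2 mod 41 = 31^2 = 18
  bit 4 = 1: r = r^2 * 12 mod 41 = 18^2 * 12 = 37*12 = 34
  -> s = B^a = 34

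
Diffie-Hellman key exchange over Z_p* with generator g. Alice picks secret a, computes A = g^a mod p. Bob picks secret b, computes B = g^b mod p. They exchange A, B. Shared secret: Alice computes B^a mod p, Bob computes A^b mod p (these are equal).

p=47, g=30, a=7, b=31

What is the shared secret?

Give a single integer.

Answer: 19

Derivation:
A = 30^7 mod 47  (bits of 7 = 111)
  bit 0 = 1: r = r^2 * 30 mod 47 = 1^2 * 30 = 1*30 = 30
  bit 1 = 1: r = r^2 * 30 mod 47 = 30^2 * 30 = 7*30 = 22
  bit 2 = 1: r = r^2 * 30 mod 47 = 22^2 * 30 = 14*30 = 44
  -> A = 44
B = 30^31 mod 47  (bits of 31 = 11111)
  bit 0 = 1: r = r^2 * 30 mod 47 = 1^2 * 30 = 1*30 = 30
  bit 1 = 1: r = r^2 * 30 mod 47 = 30^2 * 30 = 7*30 = 22
  bit 2 = 1: r = r^2 * 30 mod 47 = 22^2 * 30 = 14*30 = 44
  bit 3 = 1: r = r^2 * 30 mod 47 = 44^2 * 30 = 9*30 = 35
  bit 4 = 1: r = r^2 * 30 mod 47 = 35^2 * 30 = 3*30 = 43
  -> B = 43
s = B^a = 43^7 mod 47  (bits of 7 = 111)
  bit 0 = 1: r = r^2 * 43 mod 47 = 1^2 * 43 = 1*43 = 43
  bit 1 = 1: r = r^2 * 43 mod 47 = 43^2 * 43 = 16*43 = 30
  bit 2 = 1: r = r^2 * 43 mod 47 = 30^2 * 43 = 7*43 = 19
  -> s = B^a = 19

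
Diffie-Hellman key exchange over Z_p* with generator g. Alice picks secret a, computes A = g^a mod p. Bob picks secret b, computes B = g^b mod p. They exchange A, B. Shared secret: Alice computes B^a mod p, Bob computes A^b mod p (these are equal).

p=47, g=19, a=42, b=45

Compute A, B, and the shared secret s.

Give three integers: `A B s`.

Answer: 14 5 37

Derivation:
A = 19^42 mod 47  (bits of 42 = 101010)
  bit 0 = 1: r = r^2 * 19 mod 47 = 1^2 * 19 = 1*19 = 19
  bit 1 = 0: r = r^2 mod 47 = 19^2 = 32
  bit 2 = 1: r = r^2 * 19 mod 47 = 32^2 * 19 = 37*19 = 45
  bit 3 = 0: r = r^2 mod 47 = 45^2 = 4
  bit 4 = 1: r = r^2 * 19 mod 47 = 4^2 * 19 = 16*19 = 22
  bit 5 = 0: r = r^2 mod 47 = 22^2 = 14
  -> A = 14
B = 19^45 mod 47  (bits of 45 = 101101)
  bit 0 = 1: r = r^2 * 19 mod 47 = 1^2 * 19 = 1*19 = 19
  bit 1 = 0: r = r^2 mod 47 = 19^2 = 32
  bit 2 = 1: r = r^2 * 19 mod 47 = 32^2 * 19 = 37*19 = 45
  bit 3 = 1: r = r^2 * 19 mod 47 = 45^2 * 19 = 4*19 = 29
  bit 4 = 0: r = r^2 mod 47 = 29^2 = 42
  bit 5 = 1: r = r^2 * 19 mod 47 = 42^2 * 19 = 25*19 = 5
  -> B = 5
s = B^a = 5^42 mod 47  (bits of 42 = 101010)
  bit 0 = 1: r = r^2 * 5 mod 47 = 1^2 * 5 = 1*5 = 5
  bit 1 = 0: r = r^2 mod 47 = 5^2 = 25
  bit 2 = 1: r = r^2 * 5 mod 47 = 25^2 * 5 = 14*5 = 23
  bit 3 = 0: r = r^2 mod 47 = 23^2 = 12
  bit 4 = 1: r = r^2 * 5 mod 47 = 12^2 * 5 = 3*5 = 15
  bit 5 = 0: r = r^2 mod 47 = 15^2 = 37
  -> s = B^a = 37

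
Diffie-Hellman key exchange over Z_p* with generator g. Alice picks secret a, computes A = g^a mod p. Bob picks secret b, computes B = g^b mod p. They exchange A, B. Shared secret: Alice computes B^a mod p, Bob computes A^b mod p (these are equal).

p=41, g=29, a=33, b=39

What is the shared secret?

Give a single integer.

A = 29^33 mod 41  (bits of 33 = 100001)
  bit 0 = 1: r = r^2 * 29 mod 41 = 1^2 * 29 = 1*29 = 29
  bit 1 = 0: r = r^2 mod 41 = 29^2 = 21
  bit 2 = 0: r = r^2 mod 41 = 21^2 = 31
  bit 3 = 0: r = r^2 mod 41 = 31^2 = 18
  bit 4 = 0: r = r^2 mod 41 = 18^2 = 37
  bit 5 = 1: r = r^2 * 29 mod 41 = 37^2 * 29 = 16*29 = 13
  -> A = 13
B = 29^39 mod 41  (bits of 39 = 100111)
  bit 0 = 1: r = r^2 * 29 mod 41 = 1^2 * 29 = 1*29 = 29
  bit 1 = 0: r = r^2 mod 41 = 29^2 = 21
  bit 2 = 0: r = r^2 mod 41 = 21^2 = 31
  bit 3 = 1: r = r^2 * 29 mod 41 = 31^2 * 29 = 18*29 = 30
  bit 4 = 1: r = r^2 * 29 mod 41 = 30^2 * 29 = 39*29 = 24
  bit 5 = 1: r = r^2 * 29 mod 41 = 24^2 * 29 = 2*29 = 17
  -> B = 17
s = B^a = 17^33 mod 41  (bits of 33 = 100001)
  bit 0 = 1: r = r^2 * 17 mod 41 = 1^2 * 17 = 1*17 = 17
  bit 1 = 0: r = r^2 mod 41 = 17^2 = 2
  bit 2 = 0: r = r^2 mod 41 = 2^2 = 4
  bit 3 = 0: r = r^2 mod 41 = 4^2 = 16
  bit 4 = 0: r = r^2 mod 41 = 16^2 = 10
  bit 5 = 1: r = r^2 * 17 mod 41 = 10^2 * 17 = 18*17 = 19
  -> s = B^a = 19

Answer: 19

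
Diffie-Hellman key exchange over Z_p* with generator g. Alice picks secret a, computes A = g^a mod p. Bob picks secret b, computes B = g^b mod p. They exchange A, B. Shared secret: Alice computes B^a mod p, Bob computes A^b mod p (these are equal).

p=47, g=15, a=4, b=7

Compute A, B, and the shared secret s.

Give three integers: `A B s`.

A = 15^4 mod 47  (bits of 4 = 100)
  bit 0 = 1: r = r^2 * 15 mod 47 = 1^2 * 15 = 1*15 = 15
  bit 1 = 0: r = r^2 mod 47 = 15^2 = 37
  bit 2 = 0: r = r^2 mod 47 = 37^2 = 6
  -> A = 6
B = 15^7 mod 47  (bits of 7 = 111)
  bit 0 = 1: r = r^2 * 15 mod 47 = 1^2 * 15 = 1*15 = 15
  bit 1 = 1: r = r^2 * 15 mod 47 = 15^2 * 15 = 37*15 = 38
  bit 2 = 1: r = r^2 * 15 mod 47 = 38^2 * 15 = 34*15 = 40
  -> B = 40
s = B^a = 40^4 mod 47  (bits of 4 = 100)
  bit 0 = 1: r = r^2 * 40 mod 47 = 1^2 * 40 = 1*40 = 40
  bit 1 = 0: r = r^2 mod 47 = 40^2 = 2
  bit 2 = 0: r = r^2 mod 47 = 2^2 = 4
  -> s = B^a = 4

Answer: 6 40 4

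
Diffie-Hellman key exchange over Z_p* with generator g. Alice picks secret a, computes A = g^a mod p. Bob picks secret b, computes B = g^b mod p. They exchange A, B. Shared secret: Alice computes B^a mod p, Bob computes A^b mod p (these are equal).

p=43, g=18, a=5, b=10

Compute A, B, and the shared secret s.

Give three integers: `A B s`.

A = 18^5 mod 43  (bits of 5 = 101)
  bit 0 = 1: r = r^2 * 18 mod 43 = 1^2 * 18 = 1*18 = 18
  bit 1 = 0: r = r^2 mod 43 = 18^2 = 23
  bit 2 = 1: r = r^2 * 18 mod 43 = 23^2 * 18 = 13*18 = 19
  -> A = 19
B = 18^10 mod 43  (bits of 10 = 1010)
  bit 0 = 1: r = r^2 * 18 mod 43 = 1^2 * 18 = 1*18 = 18
  bit 1 = 0: r = r^2 mod 43 = 18^2 = 23
  bit 2 = 1: r = r^2 * 18 mod 43 = 23^2 * 18 = 13*18 = 19
  bit 3 = 0: r = r^2 mod 43 = 19^2 = 17
  -> B = 17
s = B^a = 17^5 mod 43  (bits of 5 = 101)
  bit 0 = 1: r = r^2 * 17 mod 43 = 1^2 * 17 = 1*17 = 17
  bit 1 = 0: r = r^2 mod 43 = 17^2 = 31
  bit 2 = 1: r = r^2 * 17 mod 43 = 31^2 * 17 = 15*17 = 40
  -> s = B^a = 40

Answer: 19 17 40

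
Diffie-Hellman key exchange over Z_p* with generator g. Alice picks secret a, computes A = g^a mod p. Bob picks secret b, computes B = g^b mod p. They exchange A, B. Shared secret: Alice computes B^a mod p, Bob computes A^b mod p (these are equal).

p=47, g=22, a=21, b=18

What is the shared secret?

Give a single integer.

Answer: 3

Derivation:
A = 22^21 mod 47  (bits of 21 = 10101)
  bit 0 = 1: r = r^2 * 22 mod 47 = 1^2 * 22 = 1*22 = 22
  bit 1 = 0: r = r^2 mod 47 = 22^2 = 14
  bit 2 = 1: r = r^2 * 22 mod 47 = 14^2 * 22 = 8*22 = 35
  bit 3 = 0: r = r^2 mod 47 = 35^2 = 3
  bit 4 = 1: r = r^2 * 22 mod 47 = 3^2 * 22 = 9*22 = 10
  -> A = 10
B = 22^18 mod 47  (bits of 18 = 10010)
  bit 0 = 1: r = r^2 * 22 mod 47 = 1^2 * 22 = 1*22 = 22
  bit 1 = 0: r = r^2 mod 47 = 22^2 = 14
  bit 2 = 0: r = r^2 mod 47 = 14^2 = 8
  bit 3 = 1: r = r^2 * 22 mod 47 = 8^2 * 22 = 17*22 = 45
  bit 4 = 0: r = r^2 mod 47 = 45^2 = 4
  -> B = 4
s = B^a = 4^21 mod 47  (bits of 21 = 10101)
  bit 0 = 1: r = r^2 * 4 mod 47 = 1^2 * 4 = 1*4 = 4
  bit 1 = 0: r = r^2 mod 47 = 4^2 = 16
  bit 2 = 1: r = r^2 * 4 mod 47 = 16^2 * 4 = 21*4 = 37
  bit 3 = 0: r = r^2 mod 47 = 37^2 = 6
  bit 4 = 1: r = r^2 * 4 mod 47 = 6^2 * 4 = 36*4 = 3
  -> s = B^a = 3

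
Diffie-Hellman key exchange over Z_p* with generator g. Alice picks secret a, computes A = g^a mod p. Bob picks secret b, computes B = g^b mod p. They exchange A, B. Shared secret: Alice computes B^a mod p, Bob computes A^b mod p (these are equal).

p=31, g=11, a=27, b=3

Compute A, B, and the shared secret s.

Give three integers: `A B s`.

Answer: 15 29 27

Derivation:
A = 11^27 mod 31  (bits of 27 = 11011)
  bit 0 = 1: r = r^2 * 11 mod 31 = 1^2 * 11 = 1*11 = 11
  bit 1 = 1: r = r^2 * 11 mod 31 = 11^2 * 11 = 28*11 = 29
  bit 2 = 0: r = r^2 mod 31 = 29^2 = 4
  bit 3 = 1: r = r^2 * 11 mod 31 = 4^2 * 11 = 16*11 = 21
  bit 4 = 1: r = r^2 * 11 mod 31 = 21^2 * 11 = 7*11 = 15
  -> A = 15
B = 11^3 mod 31  (bits of 3 = 11)
  bit 0 = 1: r = r^2 * 11 mod 31 = 1^2 * 11 = 1*11 = 11
  bit 1 = 1: r = r^2 * 11 mod 31 = 11^2 * 11 = 28*11 = 29
  -> B = 29
s = B^a = 29^27 mod 31  (bits of 27 = 11011)
  bit 0 = 1: r = r^2 * 29 mod 31 = 1^2 * 29 = 1*29 = 29
  bit 1 = 1: r = r^2 * 29 mod 31 = 29^2 * 29 = 4*29 = 23
  bit 2 = 0: r = r^2 mod 31 = 23^2 = 2
  bit 3 = 1: r = r^2 * 29 mod 31 = 2^2 * 29 = 4*29 = 23
  bit 4 = 1: r = r^2 * 29 mod 31 = 23^2 * 29 = 2*29 = 27
  -> s = B^a = 27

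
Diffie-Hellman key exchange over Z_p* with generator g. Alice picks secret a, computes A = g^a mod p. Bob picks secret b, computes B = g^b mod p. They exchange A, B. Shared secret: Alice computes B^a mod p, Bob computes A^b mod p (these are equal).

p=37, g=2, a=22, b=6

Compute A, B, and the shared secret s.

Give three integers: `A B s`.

A = 2^22 mod 37  (bits of 22 = 10110)
  bit 0 = 1: r = r^2 * 2 mod 37 = 1^2 * 2 = 1*2 = 2
  bit 1 = 0: r = r^2 mod 37 = 2^2 = 4
  bit 2 = 1: r = r^2 * 2 mod 37 = 4^2 * 2 = 16*2 = 32
  bit 3 = 1: r = r^2 * 2 mod 37 = 32^2 * 2 = 25*2 = 13
  bit 4 = 0: r = r^2 mod 37 = 13^2 = 21
  -> A = 21
B = 2^6 mod 37  (bits of 6 = 110)
  bit 0 = 1: r = r^2 * 2 mod 37 = 1^2 * 2 = 1*2 = 2
  bit 1 = 1: r = r^2 * 2 mod 37 = 2^2 * 2 = 4*2 = 8
  bit 2 = 0: r = r^2 mod 37 = 8^2 = 27
  -> B = 27
s = B^a = 27^22 mod 37  (bits of 22 = 10110)
  bit 0 = 1: r = r^2 * 27 mod 37 = 1^2 * 27 = 1*27 = 27
  bit 1 = 0: r = r^2 mod 37 = 27^2 = 26
  bit 2 = 1: r = r^2 * 27 mod 37 = 26^2 * 27 = 10*27 = 11
  bit 3 = 1: r = r^2 * 27 mod 37 = 11^2 * 27 = 10*27 = 11
  bit 4 = 0: r = r^2 mod 37 = 11^2 = 10
  -> s = B^a = 10

Answer: 21 27 10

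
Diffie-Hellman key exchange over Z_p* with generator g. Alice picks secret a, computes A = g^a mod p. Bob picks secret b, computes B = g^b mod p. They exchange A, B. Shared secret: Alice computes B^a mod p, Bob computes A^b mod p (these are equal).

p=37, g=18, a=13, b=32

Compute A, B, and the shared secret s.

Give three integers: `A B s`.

Answer: 32 16 9

Derivation:
A = 18^13 mod 37  (bits of 13 = 1101)
  bit 0 = 1: r = r^2 * 18 mod 37 = 1^2 * 18 = 1*18 = 18
  bit 1 = 1: r = r^2 * 18 mod 37 = 18^2 * 18 = 28*18 = 23
  bit 2 = 0: r = r^2 mod 37 = 23^2 = 11
  bit 3 = 1: r = r^2 * 18 mod 37 = 11^2 * 18 = 10*18 = 32
  -> A = 32
B = 18^32 mod 37  (bits of 32 = 100000)
  bit 0 = 1: r = r^2 * 18 mod 37 = 1^2 * 18 = 1*18 = 18
  bit 1 = 0: r = r^2 mod 37 = 18^2 = 28
  bit 2 = 0: r = r^2 mod 37 = 28^2 = 7
  bit 3 = 0: r = r^2 mod 37 = 7^2 = 12
  bit 4 = 0: r = r^2 mod 37 = 12^2 = 33
  bit 5 = 0: r = r^2 mod 37 = 33^2 = 16
  -> B = 16
s = B^a = 16^13 mod 37  (bits of 13 = 1101)
  bit 0 = 1: r = r^2 * 16 mod 37 = 1^2 * 16 = 1*16 = 16
  bit 1 = 1: r = r^2 * 16 mod 37 = 16^2 * 16 = 34*16 = 26
  bit 2 = 0: r = r^2 mod 37 = 26^2 = 10
  bit 3 = 1: r = r^2 * 16 mod 37 = 10^2 * 16 = 26*16 = 9
  -> s = B^a = 9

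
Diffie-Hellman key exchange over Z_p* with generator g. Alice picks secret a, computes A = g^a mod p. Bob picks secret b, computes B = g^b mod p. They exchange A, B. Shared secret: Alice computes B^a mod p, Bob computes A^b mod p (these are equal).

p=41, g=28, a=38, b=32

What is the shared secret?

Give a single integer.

A = 28^38 mod 41  (bits of 38 = 100110)
  bit 0 = 1: r = r^2 * 28 mod 41 = 1^2 * 28 = 1*28 = 28
  bit 1 = 0: r = r^2 mod 41 = 28^2 = 5
  bit 2 = 0: r = r^2 mod 41 = 5^2 = 25
  bit 3 = 1: r = r^2 * 28 mod 41 = 25^2 * 28 = 10*28 = 34
  bit 4 = 1: r = r^2 * 28 mod 41 = 34^2 * 28 = 8*28 = 19
  bit 5 = 0: r = r^2 mod 41 = 19^2 = 33
  -> A = 33
B = 28^32 mod 41  (bits of 32 = 100000)
  bit 0 = 1: r = r^2 * 28 mod 41 = 1^2 * 28 = 1*28 = 28
  bit 1 = 0: r = r^2 mod 41 = 28^2 = 5
  bit 2 = 0: r = r^2 mod 41 = 5^2 = 25
  bit 3 = 0: r = r^2 mod 41 = 25^2 = 10
  bit 4 = 0: r = r^2 mod 41 = 10^2 = 18
  bit 5 = 0: r = r^2 mod 41 = 18^2 = 37
  -> B = 37
s = B^a = 37^38 mod 41  (bits of 38 = 100110)
  bit 0 = 1: r = r^2 * 37 mod 41 = 1^2 * 37 = 1*37 = 37
  bit 1 = 0: r = r^2 mod 41 = 37^2 = 16
  bit 2 = 0: r = r^2 mod 41 = 16^2 = 10
  bit 3 = 1: r = r^2 * 37 mod 41 = 10^2 * 37 = 18*37 = 10
  bit 4 = 1: r = r^2 * 37 mod 41 = 10^2 * 37 = 18*37 = 10
  bit 5 = 0: r = r^2 mod 41 = 10^2 = 18
  -> s = B^a = 18

Answer: 18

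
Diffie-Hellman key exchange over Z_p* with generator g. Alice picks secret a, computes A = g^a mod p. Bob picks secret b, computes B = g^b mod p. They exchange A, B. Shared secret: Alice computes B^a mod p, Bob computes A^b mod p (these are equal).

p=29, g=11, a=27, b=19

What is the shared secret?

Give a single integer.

A = 11^27 mod 29  (bits of 27 = 11011)
  bit 0 = 1: r = r^2 * 11 mod 29 = 1^2 * 11 = 1*11 = 11
  bit 1 = 1: r = r^2 * 11 mod 29 = 11^2 * 11 = 5*11 = 26
  bit 2 = 0: r = r^2 mod 29 = 26^2 = 9
  bit 3 = 1: r = r^2 * 11 mod 29 = 9^2 * 11 = 23*11 = 21
  bit 4 = 1: r = r^2 * 11 mod 29 = 21^2 * 11 = 6*11 = 8
  -> A = 8
B = 11^19 mod 29  (bits of 19 = 10011)
  bit 0 = 1: r = r^2 * 11 mod 29 = 1^2 * 11 = 1*11 = 11
  bit 1 = 0: r = r^2 mod 29 = 11^2 = 5
  bit 2 = 0: r = r^2 mod 29 = 5^2 = 25
  bit 3 = 1: r = r^2 * 11 mod 29 = 25^2 * 11 = 16*11 = 2
  bit 4 = 1: r = r^2 * 11 mod 29 = 2^2 * 11 = 4*11 = 15
  -> B = 15
s = B^a = 15^27 mod 29  (bits of 27 = 11011)
  bit 0 = 1: r = r^2 * 15 mod 29 = 1^2 * 15 = 1*15 = 15
  bit 1 = 1: r = r^2 * 15 mod 29 = 15^2 * 15 = 22*15 = 11
  bit 2 = 0: r = r^2 mod 29 = 11^2 = 5
  bit 3 = 1: r = r^2 * 15 mod 29 = 5^2 * 15 = 25*15 = 27
  bit 4 = 1: r = r^2 * 15 mod 29 = 27^2 * 15 = 4*15 = 2
  -> s = B^a = 2

Answer: 2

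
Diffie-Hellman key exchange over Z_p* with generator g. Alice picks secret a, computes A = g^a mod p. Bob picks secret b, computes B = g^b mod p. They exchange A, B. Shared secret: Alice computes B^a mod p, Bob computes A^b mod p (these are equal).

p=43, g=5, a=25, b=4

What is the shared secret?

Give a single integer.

A = 5^25 mod 43  (bits of 25 = 11001)
  bit 0 = 1: r = r^2 * 5 mod 43 = 1^2 * 5 = 1*5 = 5
  bit 1 = 1: r = r^2 * 5 mod 43 = 5^2 * 5 = 25*5 = 39
  bit 2 = 0: r = r^2 mod 43 = 39^2 = 16
  bit 3 = 0: r = r^2 mod 43 = 16^2 = 41
  bit 4 = 1: r = r^2 * 5 mod 43 = 41^2 * 5 = 4*5 = 20
  -> A = 20
B = 5^4 mod 43  (bits of 4 = 100)
  bit 0 = 1: r = r^2 * 5 mod 43 = 1^2 * 5 = 1*5 = 5
  bit 1 = 0: r = r^2 mod 43 = 5^2 = 25
  bit 2 = 0: r = r^2 mod 43 = 25^2 = 23
  -> B = 23
s = B^a = 23^25 mod 43  (bits of 25 = 11001)
  bit 0 = 1: r = r^2 * 23 mod 43 = 1^2 * 23 = 1*23 = 23
  bit 1 = 1: r = r^2 * 23 mod 43 = 23^2 * 23 = 13*23 = 41
  bit 2 = 0: r = r^2 mod 43 = 41^2 = 4
  bit 3 = 0: r = r^2 mod 43 = 4^2 = 16
  bit 4 = 1: r = r^2 * 23 mod 43 = 16^2 * 23 = 41*23 = 40
  -> s = B^a = 40

Answer: 40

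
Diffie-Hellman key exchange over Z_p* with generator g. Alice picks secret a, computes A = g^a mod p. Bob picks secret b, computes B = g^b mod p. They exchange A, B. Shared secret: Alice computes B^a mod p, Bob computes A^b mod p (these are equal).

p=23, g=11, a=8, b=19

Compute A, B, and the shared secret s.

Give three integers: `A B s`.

Answer: 8 15 4

Derivation:
A = 11^8 mod 23  (bits of 8 = 1000)
  bit 0 = 1: r = r^2 * 11 mod 23 = 1^2 * 11 = 1*11 = 11
  bit 1 = 0: r = r^2 mod 23 = 11^2 = 6
  bit 2 = 0: r = r^2 mod 23 = 6^2 = 13
  bit 3 = 0: r = r^2 mod 23 = 13^2 = 8
  -> A = 8
B = 11^19 mod 23  (bits of 19 = 10011)
  bit 0 = 1: r = r^2 * 11 mod 23 = 1^2 * 11 = 1*11 = 11
  bit 1 = 0: r = r^2 mod 23 = 11^2 = 6
  bit 2 = 0: r = r^2 mod 23 = 6^2 = 13
  bit 3 = 1: r = r^2 * 11 mod 23 = 13^2 * 11 = 8*11 = 19
  bit 4 = 1: r = r^2 * 11 mod 23 = 19^2 * 11 = 16*11 = 15
  -> B = 15
s = B^a = 15^8 mod 23  (bits of 8 = 1000)
  bit 0 = 1: r = r^2 * 15 mod 23 = 1^2 * 15 = 1*15 = 15
  bit 1 = 0: r = r^2 mod 23 = 15^2 = 18
  bit 2 = 0: r = r^2 mod 23 = 18^2 = 2
  bit 3 = 0: r = r^2 mod 23 = 2^2 = 4
  -> s = B^a = 4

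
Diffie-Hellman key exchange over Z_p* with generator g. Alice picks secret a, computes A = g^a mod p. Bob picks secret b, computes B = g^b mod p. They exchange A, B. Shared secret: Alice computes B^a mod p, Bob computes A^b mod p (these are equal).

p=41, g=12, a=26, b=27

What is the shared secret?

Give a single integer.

Answer: 20

Derivation:
A = 12^26 mod 41  (bits of 26 = 11010)
  bit 0 = 1: r = r^2 * 12 mod 41 = 1^2 * 12 = 1*12 = 12
  bit 1 = 1: r = r^2 * 12 mod 41 = 12^2 * 12 = 21*12 = 6
  bit 2 = 0: r = r^2 mod 41 = 6^2 = 36
  bit 3 = 1: r = r^2 * 12 mod 41 = 36^2 * 12 = 25*12 = 13
  bit 4 = 0: r = r^2 mod 41 = 13^2 = 5
  -> A = 5
B = 12^27 mod 41  (bits of 27 = 11011)
  bit 0 = 1: r = r^2 * 12 mod 41 = 1^2 * 12 = 1*12 = 12
  bit 1 = 1: r = r^2 * 12 mod 41 = 12^2 * 12 = 21*12 = 6
  bit 2 = 0: r = r^2 mod 41 = 6^2 = 36
  bit 3 = 1: r = r^2 * 12 mod 41 = 36^2 * 12 = 25*12 = 13
  bit 4 = 1: r = r^2 * 12 mod 41 = 13^2 * 12 = 5*12 = 19
  -> B = 19
s = B^a = 19^26 mod 41  (bits of 26 = 11010)
  bit 0 = 1: r = r^2 * 19 mod 41 = 1^2 * 19 = 1*19 = 19
  bit 1 = 1: r = r^2 * 19 mod 41 = 19^2 * 19 = 33*19 = 12
  bit 2 = 0: r = r^2 mod 41 = 12^2 = 21
  bit 3 = 1: r = r^2 * 19 mod 41 = 21^2 * 19 = 31*19 = 15
  bit 4 = 0: r = r^2 mod 41 = 15^2 = 20
  -> s = B^a = 20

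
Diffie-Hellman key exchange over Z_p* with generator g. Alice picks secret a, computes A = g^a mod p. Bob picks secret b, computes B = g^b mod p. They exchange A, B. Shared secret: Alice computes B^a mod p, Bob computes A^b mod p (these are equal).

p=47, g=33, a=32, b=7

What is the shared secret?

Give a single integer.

Answer: 28

Derivation:
A = 33^32 mod 47  (bits of 32 = 100000)
  bit 0 = 1: r = r^2 * 33 mod 47 = 1^2 * 33 = 1*33 = 33
  bit 1 = 0: r = r^2 mod 47 = 33^2 = 8
  bit 2 = 0: r = r^2 mod 47 = 8^2 = 17
  bit 3 = 0: r = r^2 mod 47 = 17^2 = 7
  bit 4 = 0: r = r^2 mod 47 = 7^2 = 2
  bit 5 = 0: r = r^2 mod 47 = 2^2 = 4
  -> A = 4
B = 33^7 mod 47  (bits of 7 = 111)
  bit 0 = 1: r = r^2 * 33 mod 47 = 1^2 * 33 = 1*33 = 33
  bit 1 = 1: r = r^2 * 33 mod 47 = 33^2 * 33 = 8*33 = 29
  bit 2 = 1: r = r^2 * 33 mod 47 = 29^2 * 33 = 42*33 = 23
  -> B = 23
s = B^a = 23^32 mod 47  (bits of 32 = 100000)
  bit 0 = 1: r = r^2 * 23 mod 47 = 1^2 * 23 = 1*23 = 23
  bit 1 = 0: r = r^2 mod 47 = 23^2 = 12
  bit 2 = 0: r = r^2 mod 47 = 12^2 = 3
  bit 3 = 0: r = r^2 mod 47 = 3^2 = 9
  bit 4 = 0: r = r^2 mod 47 = 9^2 = 34
  bit 5 = 0: r = r^2 mod 47 = 34^2 = 28
  -> s = B^a = 28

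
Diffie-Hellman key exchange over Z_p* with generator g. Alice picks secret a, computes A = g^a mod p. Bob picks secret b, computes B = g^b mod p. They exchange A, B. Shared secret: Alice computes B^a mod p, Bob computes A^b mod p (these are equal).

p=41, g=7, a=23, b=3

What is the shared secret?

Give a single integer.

Answer: 28

Derivation:
A = 7^23 mod 41  (bits of 23 = 10111)
  bit 0 = 1: r = r^2 * 7 mod 41 = 1^2 * 7 = 1*7 = 7
  bit 1 = 0: r = r^2 mod 41 = 7^2 = 8
  bit 2 = 1: r = r^2 * 7 mod 41 = 8^2 * 7 = 23*7 = 38
  bit 3 = 1: r = r^2 * 7 mod 41 = 38^2 * 7 = 9*7 = 22
  bit 4 = 1: r = r^2 * 7 mod 41 = 22^2 * 7 = 33*7 = 26
  -> A = 26
B = 7^3 mod 41  (bits of 3 = 11)
  bit 0 = 1: r = r^2 * 7 mod 41 = 1^2 * 7 = 1*7 = 7
  bit 1 = 1: r = r^2 * 7 mod 41 = 7^2 * 7 = 8*7 = 15
  -> B = 15
s = B^a = 15^23 mod 41  (bits of 23 = 10111)
  bit 0 = 1: r = r^2 * 15 mod 41 = 1^2 * 15 = 1*15 = 15
  bit 1 = 0: r = r^2 mod 41 = 15^2 = 20
  bit 2 = 1: r = r^2 * 15 mod 41 = 20^2 * 15 = 31*15 = 14
  bit 3 = 1: r = r^2 * 15 mod 41 = 14^2 * 15 = 32*15 = 29
  bit 4 = 1: r = r^2 * 15 mod 41 = 29^2 * 15 = 21*15 = 28
  -> s = B^a = 28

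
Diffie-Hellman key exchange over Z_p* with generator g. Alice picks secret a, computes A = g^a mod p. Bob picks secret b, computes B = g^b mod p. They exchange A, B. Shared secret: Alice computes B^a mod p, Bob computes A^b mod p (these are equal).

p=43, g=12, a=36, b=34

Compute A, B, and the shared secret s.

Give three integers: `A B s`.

Answer: 41 40 21

Derivation:
A = 12^36 mod 43  (bits of 36 = 100100)
  bit 0 = 1: r = r^2 * 12 mod 43 = 1^2 * 12 = 1*12 = 12
  bit 1 = 0: r = r^2 mod 43 = 12^2 = 15
  bit 2 = 0: r = r^2 mod 43 = 15^2 = 10
  bit 3 = 1: r = r^2 * 12 mod 43 = 10^2 * 12 = 14*12 = 39
  bit 4 = 0: r = r^2 mod 43 = 39^2 = 16
  bit 5 = 0: r = r^2 mod 43 = 16^2 = 41
  -> A = 41
B = 12^34 mod 43  (bits of 34 = 100010)
  bit 0 = 1: r = r^2 * 12 mod 43 = 1^2 * 12 = 1*12 = 12
  bit 1 = 0: r = r^2 mod 43 = 12^2 = 15
  bit 2 = 0: r = r^2 mod 43 = 15^2 = 10
  bit 3 = 0: r = r^2 mod 43 = 10^2 = 14
  bit 4 = 1: r = r^2 * 12 mod 43 = 14^2 * 12 = 24*12 = 30
  bit 5 = 0: r = r^2 mod 43 = 30^2 = 40
  -> B = 40
s = B^a = 40^36 mod 43  (bits of 36 = 100100)
  bit 0 = 1: r = r^2 * 40 mod 43 = 1^2 * 40 = 1*40 = 40
  bit 1 = 0: r = r^2 mod 43 = 40^2 = 9
  bit 2 = 0: r = r^2 mod 43 = 9^2 = 38
  bit 3 = 1: r = r^2 * 40 mod 43 = 38^2 * 40 = 25*40 = 11
  bit 4 = 0: r = r^2 mod 43 = 11^2 = 35
  bit 5 = 0: r = r^2 mod 43 = 35^2 = 21
  -> s = B^a = 21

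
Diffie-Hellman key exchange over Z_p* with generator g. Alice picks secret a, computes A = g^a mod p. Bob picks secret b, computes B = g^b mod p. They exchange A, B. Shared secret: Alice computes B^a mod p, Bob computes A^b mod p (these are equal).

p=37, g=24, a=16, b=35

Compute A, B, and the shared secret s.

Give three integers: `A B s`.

Answer: 7 17 16

Derivation:
A = 24^16 mod 37  (bits of 16 = 10000)
  bit 0 = 1: r = r^2 * 24 mod 37 = 1^2 * 24 = 1*24 = 24
  bit 1 = 0: r = r^2 mod 37 = 24^2 = 21
  bit 2 = 0: r = r^2 mod 37 = 21^2 = 34
  bit 3 = 0: r = r^2 mod 37 = 34^2 = 9
  bit 4 = 0: r = r^2 mod 37 = 9^2 = 7
  -> A = 7
B = 24^35 mod 37  (bits of 35 = 100011)
  bit 0 = 1: r = r^2 * 24 mod 37 = 1^2 * 24 = 1*24 = 24
  bit 1 = 0: r = r^2 mod 37 = 24^2 = 21
  bit 2 = 0: r = r^2 mod 37 = 21^2 = 34
  bit 3 = 0: r = r^2 mod 37 = 34^2 = 9
  bit 4 = 1: r = r^2 * 24 mod 37 = 9^2 * 24 = 7*24 = 20
  bit 5 = 1: r = r^2 * 24 mod 37 = 20^2 * 24 = 30*24 = 17
  -> B = 17
s = B^a = 17^16 mod 37  (bits of 16 = 10000)
  bit 0 = 1: r = r^2 * 17 mod 37 = 1^2 * 17 = 1*17 = 17
  bit 1 = 0: r = r^2 mod 37 = 17^2 = 30
  bit 2 = 0: r = r^2 mod 37 = 30^2 = 12
  bit 3 = 0: r = r^2 mod 37 = 12^2 = 33
  bit 4 = 0: r = r^2 mod 37 = 33^2 = 16
  -> s = B^a = 16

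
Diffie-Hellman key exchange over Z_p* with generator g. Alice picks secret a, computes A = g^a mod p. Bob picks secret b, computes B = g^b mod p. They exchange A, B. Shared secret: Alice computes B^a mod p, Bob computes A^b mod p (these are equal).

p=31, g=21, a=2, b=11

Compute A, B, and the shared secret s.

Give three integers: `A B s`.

Answer: 7 12 20

Derivation:
A = 21^2 mod 31  (bits of 2 = 10)
  bit 0 = 1: r = r^2 * 21 mod 31 = 1^2 * 21 = 1*21 = 21
  bit 1 = 0: r = r^2 mod 31 = 21^2 = 7
  -> A = 7
B = 21^11 mod 31  (bits of 11 = 1011)
  bit 0 = 1: r = r^2 * 21 mod 31 = 1^2 * 21 = 1*21 = 21
  bit 1 = 0: r = r^2 mod 31 = 21^2 = 7
  bit 2 = 1: r = r^2 * 21 mod 31 = 7^2 * 21 = 18*21 = 6
  bit 3 = 1: r = r^2 * 21 mod 31 = 6^2 * 21 = 5*21 = 12
  -> B = 12
s = B^a = 12^2 mod 31  (bits of 2 = 10)
  bit 0 = 1: r = r^2 * 12 mod 31 = 1^2 * 12 = 1*12 = 12
  bit 1 = 0: r = r^2 mod 31 = 12^2 = 20
  -> s = B^a = 20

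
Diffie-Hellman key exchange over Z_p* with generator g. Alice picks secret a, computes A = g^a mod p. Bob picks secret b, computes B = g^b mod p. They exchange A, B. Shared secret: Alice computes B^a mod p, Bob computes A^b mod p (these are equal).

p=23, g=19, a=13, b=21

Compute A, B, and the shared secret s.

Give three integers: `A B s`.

Answer: 7 17 10

Derivation:
A = 19^13 mod 23  (bits of 13 = 1101)
  bit 0 = 1: r = r^2 * 19 mod 23 = 1^2 * 19 = 1*19 = 19
  bit 1 = 1: r = r^2 * 19 mod 23 = 19^2 * 19 = 16*19 = 5
  bit 2 = 0: r = r^2 mod 23 = 5^2 = 2
  bit 3 = 1: r = r^2 * 19 mod 23 = 2^2 * 19 = 4*19 = 7
  -> A = 7
B = 19^21 mod 23  (bits of 21 = 10101)
  bit 0 = 1: r = r^2 * 19 mod 23 = 1^2 * 19 = 1*19 = 19
  bit 1 = 0: r = r^2 mod 23 = 19^2 = 16
  bit 2 = 1: r = r^2 * 19 mod 23 = 16^2 * 19 = 3*19 = 11
  bit 3 = 0: r = r^2 mod 23 = 11^2 = 6
  bit 4 = 1: r = r^2 * 19 mod 23 = 6^2 * 19 = 13*19 = 17
  -> B = 17
s = B^a = 17^13 mod 23  (bits of 13 = 1101)
  bit 0 = 1: r = r^2 * 17 mod 23 = 1^2 * 17 = 1*17 = 17
  bit 1 = 1: r = r^2 * 17 mod 23 = 17^2 * 17 = 13*17 = 14
  bit 2 = 0: r = r^2 mod 23 = 14^2 = 12
  bit 3 = 1: r = r^2 * 17 mod 23 = 12^2 * 17 = 6*17 = 10
  -> s = B^a = 10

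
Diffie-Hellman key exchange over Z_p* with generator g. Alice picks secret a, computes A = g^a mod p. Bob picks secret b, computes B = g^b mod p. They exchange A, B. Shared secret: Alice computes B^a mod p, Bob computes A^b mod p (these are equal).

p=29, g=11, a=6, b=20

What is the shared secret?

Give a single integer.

Answer: 16

Derivation:
A = 11^6 mod 29  (bits of 6 = 110)
  bit 0 = 1: r = r^2 * 11 mod 29 = 1^2 * 11 = 1*11 = 11
  bit 1 = 1: r = r^2 * 11 mod 29 = 11^2 * 11 = 5*11 = 26
  bit 2 = 0: r = r^2 mod 29 = 26^2 = 9
  -> A = 9
B = 11^20 mod 29  (bits of 20 = 10100)
  bit 0 = 1: r = r^2 * 11 mod 29 = 1^2 * 11 = 1*11 = 11
  bit 1 = 0: r = r^2 mod 29 = 11^2 = 5
  bit 2 = 1: r = r^2 * 11 mod 29 = 5^2 * 11 = 25*11 = 14
  bit 3 = 0: r = r^2 mod 29 = 14^2 = 22
  bit 4 = 0: r = r^2 mod 29 = 22^2 = 20
  -> B = 20
s = B^a = 20^6 mod 29  (bits of 6 = 110)
  bit 0 = 1: r = r^2 * 20 mod 29 = 1^2 * 20 = 1*20 = 20
  bit 1 = 1: r = r^2 * 20 mod 29 = 20^2 * 20 = 23*20 = 25
  bit 2 = 0: r = r^2 mod 29 = 25^2 = 16
  -> s = B^a = 16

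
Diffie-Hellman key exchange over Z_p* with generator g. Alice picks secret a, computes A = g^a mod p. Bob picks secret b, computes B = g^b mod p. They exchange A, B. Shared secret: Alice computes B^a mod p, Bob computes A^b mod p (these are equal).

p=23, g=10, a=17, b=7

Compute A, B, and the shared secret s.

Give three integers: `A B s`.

A = 10^17 mod 23  (bits of 17 = 10001)
  bit 0 = 1: r = r^2 * 10 mod 23 = 1^2 * 10 = 1*10 = 10
  bit 1 = 0: r = r^2 mod 23 = 10^2 = 8
  bit 2 = 0: r = r^2 mod 23 = 8^2 = 18
  bit 3 = 0: r = r^2 mod 23 = 18^2 = 2
  bit 4 = 1: r = r^2 * 10 mod 23 = 2^2 * 10 = 4*10 = 17
  -> A = 17
B = 10^7 mod 23  (bits of 7 = 111)
  bit 0 = 1: r = r^2 * 10 mod 23 = 1^2 * 10 = 1*10 = 10
  bit 1 = 1: r = r^2 * 10 mod 23 = 10^2 * 10 = 8*10 = 11
  bit 2 = 1: r = r^2 * 10 mod 23 = 11^2 * 10 = 6*10 = 14
  -> B = 14
s = B^a = 14^17 mod 23  (bits of 17 = 10001)
  bit 0 = 1: r = r^2 * 14 mod 23 = 1^2 * 14 = 1*14 = 14
  bit 1 = 0: r = r^2 mod 23 = 14^2 = 12
  bit 2 = 0: r = r^2 mod 23 = 12^2 = 6
  bit 3 = 0: r = r^2 mod 23 = 6^2 = 13
  bit 4 = 1: r = r^2 * 14 mod 23 = 13^2 * 14 = 8*14 = 20
  -> s = B^a = 20

Answer: 17 14 20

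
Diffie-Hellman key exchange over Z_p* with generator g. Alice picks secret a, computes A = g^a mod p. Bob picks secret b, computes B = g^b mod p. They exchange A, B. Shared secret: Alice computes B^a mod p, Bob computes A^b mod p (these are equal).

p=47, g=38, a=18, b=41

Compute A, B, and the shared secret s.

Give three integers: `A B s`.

A = 38^18 mod 47  (bits of 18 = 10010)
  bit 0 = 1: r = r^2 * 38 mod 47 = 1^2 * 38 = 1*38 = 38
  bit 1 = 0: r = r^2 mod 47 = 38^2 = 34
  bit 2 = 0: r = r^2 mod 47 = 34^2 = 28
  bit 3 = 1: r = r^2 * 38 mod 47 = 28^2 * 38 = 32*38 = 41
  bit 4 = 0: r = r^2 mod 47 = 41^2 = 36
  -> A = 36
B = 38^41 mod 47  (bits of 41 = 101001)
  bit 0 = 1: r = r^2 * 38 mod 47 = 1^2 * 38 = 1*38 = 38
  bit 1 = 0: r = r^2 mod 47 = 38^2 = 34
  bit 2 = 1: r = r^2 * 38 mod 47 = 34^2 * 38 = 28*38 = 30
  bit 3 = 0: r = r^2 mod 47 = 30^2 = 7
  bit 4 = 0: r = r^2 mod 47 = 7^2 = 2
  bit 5 = 1: r = r^2 * 38 mod 47 = 2^2 * 38 = 4*38 = 11
  -> B = 11
s = B^a = 11^18 mod 47  (bits of 18 = 10010)
  bit 0 = 1: r = r^2 * 11 mod 47 = 1^2 * 11 = 1*11 = 11
  bit 1 = 0: r = r^2 mod 47 = 11^2 = 27
  bit 2 = 0: r = r^2 mod 47 = 27^2 = 24
  bit 3 = 1: r = r^2 * 11 mod 47 = 24^2 * 11 = 12*11 = 38
  bit 4 = 0: r = r^2 mod 47 = 38^2 = 34
  -> s = B^a = 34

Answer: 36 11 34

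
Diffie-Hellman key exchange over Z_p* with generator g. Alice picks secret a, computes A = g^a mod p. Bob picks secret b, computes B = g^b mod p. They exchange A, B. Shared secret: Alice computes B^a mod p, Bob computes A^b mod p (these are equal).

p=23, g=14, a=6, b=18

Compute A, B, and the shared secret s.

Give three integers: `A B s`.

A = 14^6 mod 23  (bits of 6 = 110)
  bit 0 = 1: r = r^2 * 14 mod 23 = 1^2 * 14 = 1*14 = 14
  bit 1 = 1: r = r^2 * 14 mod 23 = 14^2 * 14 = 12*14 = 7
  bit 2 = 0: r = r^2 mod 23 = 7^2 = 3
  -> A = 3
B = 14^18 mod 23  (bits of 18 = 10010)
  bit 0 = 1: r = r^2 * 14 mod 23 = 1^2 * 14 = 1*14 = 14
  bit 1 = 0: r = r^2 mod 23 = 14^2 = 12
  bit 2 = 0: r = r^2 mod 23 = 12^2 = 6
  bit 3 = 1: r = r^2 * 14 mod 23 = 6^2 * 14 = 13*14 = 21
  bit 4 = 0: r = r^2 mod 23 = 21^2 = 4
  -> B = 4
s = B^a = 4^6 mod 23  (bits of 6 = 110)
  bit 0 = 1: r = r^2 * 4 mod 23 = 1^2 * 4 = 1*4 = 4
  bit 1 = 1: r = r^2 * 4 mod 23 = 4^2 * 4 = 16*4 = 18
  bit 2 = 0: r = r^2 mod 23 = 18^2 = 2
  -> s = B^a = 2

Answer: 3 4 2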